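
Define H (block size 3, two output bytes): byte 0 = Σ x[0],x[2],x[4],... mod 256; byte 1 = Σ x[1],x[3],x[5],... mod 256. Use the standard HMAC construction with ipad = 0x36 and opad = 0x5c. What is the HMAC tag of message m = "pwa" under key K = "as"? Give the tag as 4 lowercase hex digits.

Key "as" = 61 73 is 2 bytes ≤ B = 3; zero-pad to 3 bytes: K' = 61 73 00.
K' ⊕ ipad = 57 45 36.  K' ⊕ opad = 3d 2f 5c.
Inner input = (K'⊕ipad) ∥ m = 57 45 36 ∥ 70 77 61.
Inner hash: even-index sum = 260 mod 256 = 4; odd-index sum = 278 mod 256 = 22 → 04 16.
Outer input = (K'⊕opad) ∥ inner = 3d 2f 5c ∥ 04 16.
Outer hash (tag): even-index sum = 175 mod 256 = 175; odd-index sum = 51 mod 256 = 51 → af 33.

af33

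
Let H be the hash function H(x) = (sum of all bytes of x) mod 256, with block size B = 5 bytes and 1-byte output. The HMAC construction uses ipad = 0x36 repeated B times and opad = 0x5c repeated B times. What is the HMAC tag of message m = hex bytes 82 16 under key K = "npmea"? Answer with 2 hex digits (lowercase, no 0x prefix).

Key "npmea" = 6e 70 6d 65 61 is exactly B = 5 bytes: K' = 6e 70 6d 65 61.
K' ⊕ ipad = 58 46 5b 53 57.  K' ⊕ opad = 32 2c 31 39 3d.
Inner input = (K'⊕ipad) ∥ m = 58 46 5b 53 57 ∥ 82 16.
Inner hash: sum = 88+70+91+83+87+130+22 = 571; mod 256 = 59 → 3b.
Outer input = (K'⊕opad) ∥ inner = 32 2c 31 39 3d ∥ 3b.
Outer hash (tag): sum = 50+44+49+57+61+59 = 320; mod 256 = 64 → 40.

40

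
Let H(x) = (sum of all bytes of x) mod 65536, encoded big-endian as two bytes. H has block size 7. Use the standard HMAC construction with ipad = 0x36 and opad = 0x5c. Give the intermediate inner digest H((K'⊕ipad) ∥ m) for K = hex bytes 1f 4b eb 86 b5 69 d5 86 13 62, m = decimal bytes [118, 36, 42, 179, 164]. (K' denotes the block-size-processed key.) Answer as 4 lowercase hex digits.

045a

Key hex bytes 1f 4b eb 86 b5 69 d5 86 13 62 is 10 bytes > B = 7, so hash it first: H(key) = 04 c9, then zero-pad to 7 bytes: K' = 04 c9 00 00 00 00 00.
K' ⊕ ipad = 32 ff 36 36 36 36 36.
Inner input = 32 ff 36 36 36 36 36 ∥ 76 24 2a b3 a4.
Inner hash: sum = 50+255+54+54+54+54+54+118+36+42+179+164 = 1114 → 04 5a.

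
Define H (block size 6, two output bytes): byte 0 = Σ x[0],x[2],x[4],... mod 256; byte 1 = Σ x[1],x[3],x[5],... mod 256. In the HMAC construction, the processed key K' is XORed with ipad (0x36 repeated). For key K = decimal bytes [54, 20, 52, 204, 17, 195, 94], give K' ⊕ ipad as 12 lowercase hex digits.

ef9536363636

Key decimal bytes [54, 20, 52, 204, 17, 195, 94] = 36 14 34 cc 11 c3 5e is 7 bytes > B = 6, so hash it first: H(key) = d9 a3, then zero-pad to 6 bytes: K' = d9 a3 00 00 00 00.
XOR each byte with 0x36: d9⊕36=ef, a3⊕36=95, 00⊕36=36, 00⊕36=36, 00⊕36=36, 00⊕36=36.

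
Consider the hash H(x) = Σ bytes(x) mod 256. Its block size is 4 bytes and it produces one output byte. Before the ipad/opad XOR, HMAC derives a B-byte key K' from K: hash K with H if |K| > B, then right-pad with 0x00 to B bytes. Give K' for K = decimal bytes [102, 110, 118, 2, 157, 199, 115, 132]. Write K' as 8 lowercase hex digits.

|K| = 8 > B = 4, so first hash the key.
H(K): sum = 102+110+118+2+157+199+115+132 = 935; mod 256 = 167 → a7.
Zero-pad H(K) = a7 to 4 bytes: K' = a7 00 00 00.

a7000000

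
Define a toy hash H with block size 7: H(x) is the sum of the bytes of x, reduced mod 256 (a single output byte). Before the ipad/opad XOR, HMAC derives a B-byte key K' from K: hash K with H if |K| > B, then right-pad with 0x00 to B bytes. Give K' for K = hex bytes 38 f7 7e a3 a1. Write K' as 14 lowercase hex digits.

Key hex bytes 38 f7 7e a3 a1 is 5 bytes ≤ B = 7; zero-pad to 7 bytes: K' = 38 f7 7e a3 a1 00 00.

38f77ea3a10000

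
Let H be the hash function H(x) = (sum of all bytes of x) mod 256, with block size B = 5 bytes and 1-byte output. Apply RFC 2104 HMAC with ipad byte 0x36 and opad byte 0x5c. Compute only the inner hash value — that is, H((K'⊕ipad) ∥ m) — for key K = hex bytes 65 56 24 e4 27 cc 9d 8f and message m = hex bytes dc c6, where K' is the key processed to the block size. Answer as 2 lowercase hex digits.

4e

Key hex bytes 65 56 24 e4 27 cc 9d 8f is 8 bytes > B = 5, so hash it first: H(key) = e2, then zero-pad to 5 bytes: K' = e2 00 00 00 00.
K' ⊕ ipad = d4 36 36 36 36.
Inner input = d4 36 36 36 36 ∥ dc c6.
Inner hash: sum = 212+54+54+54+54+220+198 = 846; mod 256 = 78 → 4e.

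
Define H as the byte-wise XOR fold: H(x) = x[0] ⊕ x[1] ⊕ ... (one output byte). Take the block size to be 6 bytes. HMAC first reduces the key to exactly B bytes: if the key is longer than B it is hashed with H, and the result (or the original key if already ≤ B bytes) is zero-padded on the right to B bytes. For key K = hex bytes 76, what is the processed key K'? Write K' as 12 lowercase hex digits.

760000000000

Key hex bytes 76 is 1 byte ≤ B = 6; zero-pad to 6 bytes: K' = 76 00 00 00 00 00.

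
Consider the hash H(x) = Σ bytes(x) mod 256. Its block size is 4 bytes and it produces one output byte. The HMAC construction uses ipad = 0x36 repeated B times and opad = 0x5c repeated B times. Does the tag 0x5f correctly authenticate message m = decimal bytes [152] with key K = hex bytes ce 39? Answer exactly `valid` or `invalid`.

Key hex bytes ce 39 is 2 bytes ≤ B = 4; zero-pad to 4 bytes: K' = ce 39 00 00.
K' ⊕ ipad = f8 0f 36 36; K' ⊕ opad = 92 65 5c 5c.
Inner hash: sum = 248+15+54+54+152 = 523; mod 256 = 11 → 0b.
Outer hash (recomputed tag): sum = 146+101+92+92+11 = 442; mod 256 = 186 → ba.
Recomputed tag = ba; claimed = 5f → mismatch.

invalid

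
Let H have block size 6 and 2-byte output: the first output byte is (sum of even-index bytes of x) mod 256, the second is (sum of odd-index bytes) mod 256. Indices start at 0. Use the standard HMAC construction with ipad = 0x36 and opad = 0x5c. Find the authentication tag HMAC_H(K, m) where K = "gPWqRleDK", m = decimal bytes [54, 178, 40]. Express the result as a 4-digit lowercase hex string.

Key "gPWqRleDK" = 67 50 57 71 52 6c 65 44 4b is 9 bytes > B = 6, so hash it first: H(key) = c0 71, then zero-pad to 6 bytes: K' = c0 71 00 00 00 00.
K' ⊕ ipad = f6 47 36 36 36 36.  K' ⊕ opad = 9c 2d 5c 5c 5c 5c.
Inner input = (K'⊕ipad) ∥ m = f6 47 36 36 36 36 ∥ 36 b2 28.
Inner hash: even-index sum = 448 mod 256 = 192; odd-index sum = 357 mod 256 = 101 → c0 65.
Outer input = (K'⊕opad) ∥ inner = 9c 2d 5c 5c 5c 5c ∥ c0 65.
Outer hash (tag): even-index sum = 532 mod 256 = 20; odd-index sum = 330 mod 256 = 74 → 14 4a.

144a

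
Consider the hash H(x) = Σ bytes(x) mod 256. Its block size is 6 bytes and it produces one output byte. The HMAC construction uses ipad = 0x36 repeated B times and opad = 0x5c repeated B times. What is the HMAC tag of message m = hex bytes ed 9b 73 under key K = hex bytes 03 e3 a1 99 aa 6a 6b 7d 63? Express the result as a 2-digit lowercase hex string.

Key hex bytes 03 e3 a1 99 aa 6a 6b 7d 63 is 9 bytes > B = 6, so hash it first: H(key) = 7f, then zero-pad to 6 bytes: K' = 7f 00 00 00 00 00.
K' ⊕ ipad = 49 36 36 36 36 36.  K' ⊕ opad = 23 5c 5c 5c 5c 5c.
Inner input = (K'⊕ipad) ∥ m = 49 36 36 36 36 36 ∥ ed 9b 73.
Inner hash: sum = 73+54+54+54+54+54+237+155+115 = 850; mod 256 = 82 → 52.
Outer input = (K'⊕opad) ∥ inner = 23 5c 5c 5c 5c 5c ∥ 52.
Outer hash (tag): sum = 35+92+92+92+92+92+82 = 577; mod 256 = 65 → 41.

41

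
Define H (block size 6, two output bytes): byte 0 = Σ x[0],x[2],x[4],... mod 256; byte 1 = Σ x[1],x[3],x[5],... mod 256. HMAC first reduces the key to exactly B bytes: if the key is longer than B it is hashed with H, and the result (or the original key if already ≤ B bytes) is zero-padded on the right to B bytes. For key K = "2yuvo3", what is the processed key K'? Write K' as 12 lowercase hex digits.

Key "2yuvo3" = 32 79 75 76 6f 33 is exactly B = 6 bytes: K' = 32 79 75 76 6f 33.

327975766f33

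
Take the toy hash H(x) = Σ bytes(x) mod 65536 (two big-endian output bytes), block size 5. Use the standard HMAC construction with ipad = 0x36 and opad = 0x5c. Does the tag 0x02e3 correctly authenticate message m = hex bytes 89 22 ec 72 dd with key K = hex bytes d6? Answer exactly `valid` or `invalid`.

Key hex bytes d6 is 1 byte ≤ B = 5; zero-pad to 5 bytes: K' = d6 00 00 00 00.
K' ⊕ ipad = e0 36 36 36 36; K' ⊕ opad = 8a 5c 5c 5c 5c.
Inner hash: sum = 224+54+54+54+54+137+34+236+114+221 = 1182 → 04 9e.
Outer hash (recomputed tag): sum = 138+92+92+92+92+4+158 = 668 → 02 9c.
Recomputed tag = 029c; claimed = 02e3 → mismatch.

invalid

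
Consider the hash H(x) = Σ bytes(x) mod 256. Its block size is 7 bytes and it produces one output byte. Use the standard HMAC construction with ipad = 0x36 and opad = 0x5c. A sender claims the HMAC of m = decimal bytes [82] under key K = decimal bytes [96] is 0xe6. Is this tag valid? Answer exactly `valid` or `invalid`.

Key decimal bytes [96] = 60 is 1 byte ≤ B = 7; zero-pad to 7 bytes: K' = 60 00 00 00 00 00 00.
K' ⊕ ipad = 56 36 36 36 36 36 36; K' ⊕ opad = 3c 5c 5c 5c 5c 5c 5c.
Inner hash: sum = 86+54+54+54+54+54+54+82 = 492; mod 256 = 236 → ec.
Outer hash (recomputed tag): sum = 60+92+92+92+92+92+92+236 = 848; mod 256 = 80 → 50.
Recomputed tag = 50; claimed = e6 → mismatch.

invalid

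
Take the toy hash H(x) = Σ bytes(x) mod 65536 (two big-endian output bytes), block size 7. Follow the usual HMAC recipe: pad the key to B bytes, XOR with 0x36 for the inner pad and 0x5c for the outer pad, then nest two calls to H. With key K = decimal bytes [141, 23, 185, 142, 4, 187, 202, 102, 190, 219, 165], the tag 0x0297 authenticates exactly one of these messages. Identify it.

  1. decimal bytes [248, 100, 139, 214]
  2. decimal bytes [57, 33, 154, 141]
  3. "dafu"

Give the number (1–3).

1

Key decimal bytes [141, 23, 185, 142, 4, 187, 202, 102, 190, 219, 165] = 8d 17 b9 8e 04 bb ca 66 be db a5 is 11 bytes > B = 7, so hash it first: H(key) = 06 18, then zero-pad to 7 bytes: K' = 06 18 00 00 00 00 00.
K' ⊕ ipad = 30 2e 36 36 36 36 36; K' ⊕ opad = 5a 44 5c 5c 5c 5c 5c.
m1: inner = H(30 2e 36 36 36 36 36 f8 64 8b d6) = 04 29; tag = H(5a 44 5c 5c 5c 5c 5c 04 29) = 0297 ← matches
m2: inner = H(30 2e 36 36 36 36 36 39 21 9a 8d) = 02 ed; tag = H(5a 44 5c 5c 5c 5c 5c 02 ed) = 0359
m3: inner = H(30 2e 36 36 36 36 36 64 61 66 75) = 03 0c; tag = H(5a 44 5c 5c 5c 5c 5c 03 0c) = 0279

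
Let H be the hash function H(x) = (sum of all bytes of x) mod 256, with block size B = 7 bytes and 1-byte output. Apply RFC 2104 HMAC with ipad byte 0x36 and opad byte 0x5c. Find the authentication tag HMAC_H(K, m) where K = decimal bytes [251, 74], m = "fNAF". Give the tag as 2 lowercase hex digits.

1b

Key decimal bytes [251, 74] = fb 4a is 2 bytes ≤ B = 7; zero-pad to 7 bytes: K' = fb 4a 00 00 00 00 00.
K' ⊕ ipad = cd 7c 36 36 36 36 36.  K' ⊕ opad = a7 16 5c 5c 5c 5c 5c.
Inner input = (K'⊕ipad) ∥ m = cd 7c 36 36 36 36 36 ∥ 66 4e 41 46.
Inner hash: sum = 205+124+54+54+54+54+54+102+78+65+70 = 914; mod 256 = 146 → 92.
Outer input = (K'⊕opad) ∥ inner = a7 16 5c 5c 5c 5c 5c ∥ 92.
Outer hash (tag): sum = 167+22+92+92+92+92+92+146 = 795; mod 256 = 27 → 1b.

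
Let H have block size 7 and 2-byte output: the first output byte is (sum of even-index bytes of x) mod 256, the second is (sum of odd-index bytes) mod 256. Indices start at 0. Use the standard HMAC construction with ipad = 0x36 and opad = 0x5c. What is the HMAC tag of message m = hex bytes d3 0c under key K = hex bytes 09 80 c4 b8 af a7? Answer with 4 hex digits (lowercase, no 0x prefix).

e4c7

Key hex bytes 09 80 c4 b8 af a7 is 6 bytes ≤ B = 7; zero-pad to 7 bytes: K' = 09 80 c4 b8 af a7 00.
K' ⊕ ipad = 3f b6 f2 8e 99 91 36.  K' ⊕ opad = 55 dc 98 e4 f3 fb 5c.
Inner input = (K'⊕ipad) ∥ m = 3f b6 f2 8e 99 91 36 ∥ d3 0c.
Inner hash: even-index sum = 524 mod 256 = 12; odd-index sum = 680 mod 256 = 168 → 0c a8.
Outer input = (K'⊕opad) ∥ inner = 55 dc 98 e4 f3 fb 5c ∥ 0c a8.
Outer hash (tag): even-index sum = 740 mod 256 = 228; odd-index sum = 711 mod 256 = 199 → e4 c7.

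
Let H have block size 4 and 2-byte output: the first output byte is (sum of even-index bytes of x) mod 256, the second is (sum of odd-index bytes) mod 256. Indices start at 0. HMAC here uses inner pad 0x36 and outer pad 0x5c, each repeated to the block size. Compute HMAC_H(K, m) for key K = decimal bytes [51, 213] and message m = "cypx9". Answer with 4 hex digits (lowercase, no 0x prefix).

12ef

Key decimal bytes [51, 213] = 33 d5 is 2 bytes ≤ B = 4; zero-pad to 4 bytes: K' = 33 d5 00 00.
K' ⊕ ipad = 05 e3 36 36.  K' ⊕ opad = 6f 89 5c 5c.
Inner input = (K'⊕ipad) ∥ m = 05 e3 36 36 ∥ 63 79 70 78 39.
Inner hash: even-index sum = 327 mod 256 = 71; odd-index sum = 522 mod 256 = 10 → 47 0a.
Outer input = (K'⊕opad) ∥ inner = 6f 89 5c 5c ∥ 47 0a.
Outer hash (tag): even-index sum = 274 mod 256 = 18; odd-index sum = 239 mod 256 = 239 → 12 ef.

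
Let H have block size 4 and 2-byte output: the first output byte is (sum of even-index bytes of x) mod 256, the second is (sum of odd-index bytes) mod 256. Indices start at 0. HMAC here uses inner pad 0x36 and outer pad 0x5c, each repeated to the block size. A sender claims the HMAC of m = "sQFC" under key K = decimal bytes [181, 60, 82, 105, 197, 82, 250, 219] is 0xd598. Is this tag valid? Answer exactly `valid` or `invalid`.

Key decimal bytes [181, 60, 82, 105, 197, 82, 250, 219] = b5 3c 52 69 c5 52 fa db is 8 bytes > B = 4, so hash it first: H(key) = c6 d2, then zero-pad to 4 bytes: K' = c6 d2 00 00.
K' ⊕ ipad = f0 e4 36 36; K' ⊕ opad = 9a 8e 5c 5c.
Inner hash: even-index sum = 479 mod 256 = 223; odd-index sum = 430 mod 256 = 174 → df ae.
Outer hash (recomputed tag): even-index sum = 469 mod 256 = 213; odd-index sum = 408 mod 256 = 152 → d5 98.
Recomputed tag = d598; claimed = d598 → match.

valid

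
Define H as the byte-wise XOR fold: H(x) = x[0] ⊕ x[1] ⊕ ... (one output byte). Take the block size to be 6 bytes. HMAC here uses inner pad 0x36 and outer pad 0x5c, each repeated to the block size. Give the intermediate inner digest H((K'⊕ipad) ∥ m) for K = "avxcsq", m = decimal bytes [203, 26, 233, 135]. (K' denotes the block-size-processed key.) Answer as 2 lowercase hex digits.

b1

Key "avxcsq" = 61 76 78 63 73 71 is exactly B = 6 bytes: K' = 61 76 78 63 73 71.
K' ⊕ ipad = 57 40 4e 55 45 47.
Inner input = 57 40 4e 55 45 47 ∥ cb 1a e9 87.
Inner hash: XOR 57⊕40⊕4e⊕55⊕45⊕47⊕cb⊕1a⊕e9⊕87 = b1.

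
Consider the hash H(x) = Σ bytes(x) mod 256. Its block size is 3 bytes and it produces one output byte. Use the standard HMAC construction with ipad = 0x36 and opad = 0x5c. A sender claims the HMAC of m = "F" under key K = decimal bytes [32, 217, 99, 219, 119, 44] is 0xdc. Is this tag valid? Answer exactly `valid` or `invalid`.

valid

Key decimal bytes [32, 217, 99, 219, 119, 44] = 20 d9 63 db 77 2c is 6 bytes > B = 3, so hash it first: H(key) = da, then zero-pad to 3 bytes: K' = da 00 00.
K' ⊕ ipad = ec 36 36; K' ⊕ opad = 86 5c 5c.
Inner hash: sum = 236+54+54+70 = 414; mod 256 = 158 → 9e.
Outer hash (recomputed tag): sum = 134+92+92+158 = 476; mod 256 = 220 → dc.
Recomputed tag = dc; claimed = dc → match.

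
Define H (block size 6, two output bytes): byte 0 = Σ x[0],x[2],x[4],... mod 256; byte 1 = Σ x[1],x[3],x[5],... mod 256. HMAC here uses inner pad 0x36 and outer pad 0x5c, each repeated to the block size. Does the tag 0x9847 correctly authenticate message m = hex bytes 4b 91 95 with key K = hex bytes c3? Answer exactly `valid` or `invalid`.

valid

Key hex bytes c3 is 1 byte ≤ B = 6; zero-pad to 6 bytes: K' = c3 00 00 00 00 00.
K' ⊕ ipad = f5 36 36 36 36 36; K' ⊕ opad = 9f 5c 5c 5c 5c 5c.
Inner hash: even-index sum = 577 mod 256 = 65; odd-index sum = 307 mod 256 = 51 → 41 33.
Outer hash (recomputed tag): even-index sum = 408 mod 256 = 152; odd-index sum = 327 mod 256 = 71 → 98 47.
Recomputed tag = 9847; claimed = 9847 → match.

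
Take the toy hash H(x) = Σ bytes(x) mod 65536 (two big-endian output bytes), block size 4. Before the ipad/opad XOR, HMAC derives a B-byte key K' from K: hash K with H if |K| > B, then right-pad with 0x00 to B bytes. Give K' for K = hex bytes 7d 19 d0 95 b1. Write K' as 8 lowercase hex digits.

|K| = 5 > B = 4, so first hash the key.
H(K): sum = 125+25+208+149+177 = 684 → 02 ac.
Zero-pad H(K) = 02 ac to 4 bytes: K' = 02 ac 00 00.

02ac0000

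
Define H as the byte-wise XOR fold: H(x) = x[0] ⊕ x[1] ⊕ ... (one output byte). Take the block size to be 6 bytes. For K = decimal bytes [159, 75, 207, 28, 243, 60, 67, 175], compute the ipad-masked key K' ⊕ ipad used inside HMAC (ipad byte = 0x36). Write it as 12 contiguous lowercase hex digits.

123636363636

Key decimal bytes [159, 75, 207, 28, 243, 60, 67, 175] = 9f 4b cf 1c f3 3c 43 af is 8 bytes > B = 6, so hash it first: H(key) = 24, then zero-pad to 6 bytes: K' = 24 00 00 00 00 00.
XOR each byte with 0x36: 24⊕36=12, 00⊕36=36, 00⊕36=36, 00⊕36=36, 00⊕36=36, 00⊕36=36.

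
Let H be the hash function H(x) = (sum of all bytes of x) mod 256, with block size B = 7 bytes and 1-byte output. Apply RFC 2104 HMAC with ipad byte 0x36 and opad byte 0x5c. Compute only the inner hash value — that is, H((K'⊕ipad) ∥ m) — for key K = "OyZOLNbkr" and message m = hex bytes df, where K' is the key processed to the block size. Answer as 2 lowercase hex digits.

Key "OyZOLNbkr" = 4f 79 5a 4f 4c 4e 62 6b 72 is 9 bytes > B = 7, so hash it first: H(key) = 4a, then zero-pad to 7 bytes: K' = 4a 00 00 00 00 00 00.
K' ⊕ ipad = 7c 36 36 36 36 36 36.
Inner input = 7c 36 36 36 36 36 36 ∥ df.
Inner hash: sum = 124+54+54+54+54+54+54+223 = 671; mod 256 = 159 → 9f.

9f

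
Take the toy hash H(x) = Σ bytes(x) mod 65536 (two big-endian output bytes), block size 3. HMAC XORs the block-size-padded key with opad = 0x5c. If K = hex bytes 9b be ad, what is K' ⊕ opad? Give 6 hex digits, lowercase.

c7e2f1

Key hex bytes 9b be ad is exactly B = 3 bytes: K' = 9b be ad.
XOR each byte with 0x5c: 9b⊕5c=c7, be⊕5c=e2, ad⊕5c=f1.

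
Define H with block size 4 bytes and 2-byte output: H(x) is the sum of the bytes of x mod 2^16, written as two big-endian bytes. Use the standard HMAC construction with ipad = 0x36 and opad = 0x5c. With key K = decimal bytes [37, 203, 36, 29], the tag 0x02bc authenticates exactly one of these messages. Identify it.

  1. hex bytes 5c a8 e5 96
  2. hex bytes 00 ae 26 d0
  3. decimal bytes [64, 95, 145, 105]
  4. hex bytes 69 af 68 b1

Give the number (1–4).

Key decimal bytes [37, 203, 36, 29] = 25 cb 24 1d is exactly B = 4 bytes: K' = 25 cb 24 1d.
K' ⊕ ipad = 13 fd 12 2b; K' ⊕ opad = 79 97 78 41.
m1: inner = H(13 fd 12 2b 5c a8 e5 96) = 03 cc; tag = H(79 97 78 41 03 cc) = 0298
m2: inner = H(13 fd 12 2b 00 ae 26 d0) = 02 f1; tag = H(79 97 78 41 02 f1) = 02bc ← matches
m3: inner = H(13 fd 12 2b 40 5f 91 69) = 02 e6; tag = H(79 97 78 41 02 e6) = 02b1
m4: inner = H(13 fd 12 2b 69 af 68 b1) = 03 7e; tag = H(79 97 78 41 03 7e) = 024a

2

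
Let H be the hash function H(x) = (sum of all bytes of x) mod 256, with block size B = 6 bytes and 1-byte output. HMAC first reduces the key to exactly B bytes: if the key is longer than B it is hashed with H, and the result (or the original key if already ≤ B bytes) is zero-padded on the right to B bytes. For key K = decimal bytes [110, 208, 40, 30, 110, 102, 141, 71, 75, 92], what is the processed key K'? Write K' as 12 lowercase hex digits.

d30000000000

|K| = 10 > B = 6, so first hash the key.
H(K): sum = 110+208+40+30+110+102+141+71+75+92 = 979; mod 256 = 211 → d3.
Zero-pad H(K) = d3 to 6 bytes: K' = d3 00 00 00 00 00.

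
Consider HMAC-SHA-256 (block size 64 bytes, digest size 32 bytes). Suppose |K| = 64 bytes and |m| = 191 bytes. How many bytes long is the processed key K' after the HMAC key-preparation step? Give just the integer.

Key is 64 ≤ 64 bytes, zero-padded: |K'| = 64.

64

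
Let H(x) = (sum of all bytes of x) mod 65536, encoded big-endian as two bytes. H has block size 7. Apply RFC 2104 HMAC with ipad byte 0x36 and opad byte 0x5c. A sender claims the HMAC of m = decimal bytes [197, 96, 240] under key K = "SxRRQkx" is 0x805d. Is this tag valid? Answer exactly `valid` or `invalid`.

Key "SxRRQkx" = 53 78 52 52 51 6b 78 is exactly B = 7 bytes: K' = 53 78 52 52 51 6b 78.
K' ⊕ ipad = 65 4e 64 64 67 5d 4e; K' ⊕ opad = 0f 24 0e 0e 0d 37 24.
Inner hash: sum = 101+78+100+100+103+93+78+197+96+240 = 1186 → 04 a2.
Outer hash (recomputed tag): sum = 15+36+14+14+13+55+36+4+162 = 349 → 01 5d.
Recomputed tag = 015d; claimed = 805d → mismatch.

invalid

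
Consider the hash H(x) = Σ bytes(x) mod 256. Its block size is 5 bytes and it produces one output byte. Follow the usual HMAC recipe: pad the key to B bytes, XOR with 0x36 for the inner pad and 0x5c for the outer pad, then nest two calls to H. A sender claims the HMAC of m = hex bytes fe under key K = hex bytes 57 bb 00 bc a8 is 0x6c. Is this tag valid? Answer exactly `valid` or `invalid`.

valid

Key hex bytes 57 bb 00 bc a8 is exactly B = 5 bytes: K' = 57 bb 00 bc a8.
K' ⊕ ipad = 61 8d 36 8a 9e; K' ⊕ opad = 0b e7 5c e0 f4.
Inner hash: sum = 97+141+54+138+158+254 = 842; mod 256 = 74 → 4a.
Outer hash (recomputed tag): sum = 11+231+92+224+244+74 = 876; mod 256 = 108 → 6c.
Recomputed tag = 6c; claimed = 6c → match.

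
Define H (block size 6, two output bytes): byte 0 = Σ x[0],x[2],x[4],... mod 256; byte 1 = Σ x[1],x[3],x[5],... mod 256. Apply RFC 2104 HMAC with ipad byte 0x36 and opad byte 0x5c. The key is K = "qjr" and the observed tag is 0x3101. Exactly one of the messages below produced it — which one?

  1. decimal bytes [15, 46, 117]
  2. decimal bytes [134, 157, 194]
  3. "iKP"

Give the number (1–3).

3

Key "qjr" = 71 6a 72 is 3 bytes ≤ B = 6; zero-pad to 6 bytes: K' = 71 6a 72 00 00 00.
K' ⊕ ipad = 47 5c 44 36 36 36; K' ⊕ opad = 2d 36 2e 5c 5c 5c.
m1: inner = H(47 5c 44 36 36 36 0f 2e 75) = 45 f6; tag = H(2d 36 2e 5c 5c 5c 45 f6) = fce4
m2: inner = H(47 5c 44 36 36 36 86 9d c2) = 09 65; tag = H(2d 36 2e 5c 5c 5c 09 65) = c053
m3: inner = H(47 5c 44 36 36 36 69 4b 50) = 7a 13; tag = H(2d 36 2e 5c 5c 5c 7a 13) = 3101 ← matches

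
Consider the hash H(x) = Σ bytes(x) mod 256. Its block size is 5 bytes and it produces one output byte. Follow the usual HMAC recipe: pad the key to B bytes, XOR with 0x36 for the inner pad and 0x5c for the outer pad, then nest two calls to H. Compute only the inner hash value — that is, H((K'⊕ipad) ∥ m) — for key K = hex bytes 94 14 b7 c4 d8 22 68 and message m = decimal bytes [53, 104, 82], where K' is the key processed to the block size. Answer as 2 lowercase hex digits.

7a

Key hex bytes 94 14 b7 c4 d8 22 68 is 7 bytes > B = 5, so hash it first: H(key) = 85, then zero-pad to 5 bytes: K' = 85 00 00 00 00.
K' ⊕ ipad = b3 36 36 36 36.
Inner input = b3 36 36 36 36 ∥ 35 68 52.
Inner hash: sum = 179+54+54+54+54+53+104+82 = 634; mod 256 = 122 → 7a.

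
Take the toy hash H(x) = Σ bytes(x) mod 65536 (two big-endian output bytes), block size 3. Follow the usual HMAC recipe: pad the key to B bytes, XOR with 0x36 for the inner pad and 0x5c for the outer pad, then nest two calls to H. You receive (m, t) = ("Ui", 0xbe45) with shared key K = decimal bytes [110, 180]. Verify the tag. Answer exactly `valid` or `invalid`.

invalid

Key decimal bytes [110, 180] = 6e b4 is 2 bytes ≤ B = 3; zero-pad to 3 bytes: K' = 6e b4 00.
K' ⊕ ipad = 58 82 36; K' ⊕ opad = 32 e8 5c.
Inner hash: sum = 88+130+54+85+105 = 462 → 01 ce.
Outer hash (recomputed tag): sum = 50+232+92+1+206 = 581 → 02 45.
Recomputed tag = 0245; claimed = be45 → mismatch.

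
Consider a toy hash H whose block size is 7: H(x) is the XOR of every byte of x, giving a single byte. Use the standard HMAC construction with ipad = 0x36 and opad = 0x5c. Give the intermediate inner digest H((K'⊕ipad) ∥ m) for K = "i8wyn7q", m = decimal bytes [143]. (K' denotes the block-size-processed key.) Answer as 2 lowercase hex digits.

Key "i8wyn7q" = 69 38 77 79 6e 37 71 is exactly B = 7 bytes: K' = 69 38 77 79 6e 37 71.
K' ⊕ ipad = 5f 0e 41 4f 58 01 47.
Inner input = 5f 0e 41 4f 58 01 47 ∥ 8f.
Inner hash: XOR 5f⊕0e⊕41⊕4f⊕58⊕01⊕47⊕8f = ce.

ce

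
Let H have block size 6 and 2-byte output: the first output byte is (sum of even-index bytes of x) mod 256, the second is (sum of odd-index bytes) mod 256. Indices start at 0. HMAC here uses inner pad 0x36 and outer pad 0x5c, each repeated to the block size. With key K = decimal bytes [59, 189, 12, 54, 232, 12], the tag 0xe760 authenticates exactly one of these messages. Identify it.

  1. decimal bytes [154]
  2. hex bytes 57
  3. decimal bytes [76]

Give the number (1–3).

Key decimal bytes [59, 189, 12, 54, 232, 12] = 3b bd 0c 36 e8 0c is exactly B = 6 bytes: K' = 3b bd 0c 36 e8 0c.
K' ⊕ ipad = 0d 8b 3a 00 de 3a; K' ⊕ opad = 67 e1 50 6a b4 50.
m1: inner = H(0d 8b 3a 00 de 3a 9a) = bf c5; tag = H(67 e1 50 6a b4 50 bf c5) = 2a60
m2: inner = H(0d 8b 3a 00 de 3a 57) = 7c c5; tag = H(67 e1 50 6a b4 50 7c c5) = e760 ← matches
m3: inner = H(0d 8b 3a 00 de 3a 4c) = 71 c5; tag = H(67 e1 50 6a b4 50 71 c5) = dc60

2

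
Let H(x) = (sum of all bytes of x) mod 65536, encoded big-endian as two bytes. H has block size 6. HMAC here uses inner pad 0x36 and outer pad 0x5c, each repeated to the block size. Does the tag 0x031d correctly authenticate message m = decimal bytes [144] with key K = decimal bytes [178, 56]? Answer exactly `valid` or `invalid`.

invalid

Key decimal bytes [178, 56] = b2 38 is 2 bytes ≤ B = 6; zero-pad to 6 bytes: K' = b2 38 00 00 00 00.
K' ⊕ ipad = 84 0e 36 36 36 36; K' ⊕ opad = ee 64 5c 5c 5c 5c.
Inner hash: sum = 132+14+54+54+54+54+144 = 506 → 01 fa.
Outer hash (recomputed tag): sum = 238+100+92+92+92+92+1+250 = 957 → 03 bd.
Recomputed tag = 03bd; claimed = 031d → mismatch.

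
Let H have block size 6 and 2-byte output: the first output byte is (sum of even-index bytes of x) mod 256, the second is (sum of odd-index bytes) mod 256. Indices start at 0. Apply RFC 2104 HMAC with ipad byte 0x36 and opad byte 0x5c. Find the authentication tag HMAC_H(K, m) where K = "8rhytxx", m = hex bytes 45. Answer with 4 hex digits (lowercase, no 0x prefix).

Key "8rhytxx" = 38 72 68 79 74 78 78 is 7 bytes > B = 6, so hash it first: H(key) = 8c 63, then zero-pad to 6 bytes: K' = 8c 63 00 00 00 00.
K' ⊕ ipad = ba 55 36 36 36 36.  K' ⊕ opad = d0 3f 5c 5c 5c 5c.
Inner input = (K'⊕ipad) ∥ m = ba 55 36 36 36 36 ∥ 45.
Inner hash: even-index sum = 363 mod 256 = 107; odd-index sum = 193 mod 256 = 193 → 6b c1.
Outer input = (K'⊕opad) ∥ inner = d0 3f 5c 5c 5c 5c ∥ 6b c1.
Outer hash (tag): even-index sum = 499 mod 256 = 243; odd-index sum = 440 mod 256 = 184 → f3 b8.

f3b8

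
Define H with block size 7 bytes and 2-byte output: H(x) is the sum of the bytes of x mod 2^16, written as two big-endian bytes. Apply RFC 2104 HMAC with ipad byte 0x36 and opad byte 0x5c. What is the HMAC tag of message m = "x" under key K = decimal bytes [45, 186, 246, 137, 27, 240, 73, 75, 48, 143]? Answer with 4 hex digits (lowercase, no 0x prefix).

0368

Key decimal bytes [45, 186, 246, 137, 27, 240, 73, 75, 48, 143] = 2d ba f6 89 1b f0 49 4b 30 8f is 10 bytes > B = 7, so hash it first: H(key) = 04 c4, then zero-pad to 7 bytes: K' = 04 c4 00 00 00 00 00.
K' ⊕ ipad = 32 f2 36 36 36 36 36.  K' ⊕ opad = 58 98 5c 5c 5c 5c 5c.
Inner input = (K'⊕ipad) ∥ m = 32 f2 36 36 36 36 36 ∥ 78.
Inner hash: sum = 50+242+54+54+54+54+54+120 = 682 → 02 aa.
Outer input = (K'⊕opad) ∥ inner = 58 98 5c 5c 5c 5c 5c ∥ 02 aa.
Outer hash (tag): sum = 88+152+92+92+92+92+92+2+170 = 872 → 03 68.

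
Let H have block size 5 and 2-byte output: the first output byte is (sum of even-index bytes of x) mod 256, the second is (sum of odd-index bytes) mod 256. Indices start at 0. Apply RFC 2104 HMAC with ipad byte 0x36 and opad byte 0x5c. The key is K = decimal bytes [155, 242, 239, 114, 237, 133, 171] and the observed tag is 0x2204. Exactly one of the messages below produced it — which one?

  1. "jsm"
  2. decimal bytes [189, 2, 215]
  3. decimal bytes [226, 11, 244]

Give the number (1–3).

1

Key decimal bytes [155, 242, 239, 114, 237, 133, 171] = 9b f2 ef 72 ed 85 ab is 7 bytes > B = 5, so hash it first: H(key) = 22 e9, then zero-pad to 5 bytes: K' = 22 e9 00 00 00.
K' ⊕ ipad = 14 df 36 36 36; K' ⊕ opad = 7e b5 5c 5c 5c.
m1: inner = H(14 df 36 36 36 6a 73 6d) = f3 ec; tag = H(7e b5 5c 5c 5c f3 ec) = 2204 ← matches
m2: inner = H(14 df 36 36 36 bd 02 d7) = 82 a9; tag = H(7e b5 5c 5c 5c 82 a9) = df93
m3: inner = H(14 df 36 36 36 e2 0b f4) = 8b eb; tag = H(7e b5 5c 5c 5c 8b eb) = 219c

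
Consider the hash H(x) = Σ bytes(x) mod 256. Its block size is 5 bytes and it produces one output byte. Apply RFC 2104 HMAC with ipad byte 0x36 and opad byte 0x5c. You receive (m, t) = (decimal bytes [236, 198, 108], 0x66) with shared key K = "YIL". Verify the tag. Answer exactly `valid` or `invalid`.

invalid

Key "YIL" = 59 49 4c is 3 bytes ≤ B = 5; zero-pad to 5 bytes: K' = 59 49 4c 00 00.
K' ⊕ ipad = 6f 7f 7a 36 36; K' ⊕ opad = 05 15 10 5c 5c.
Inner hash: sum = 111+127+122+54+54+236+198+108 = 1010; mod 256 = 242 → f2.
Outer hash (recomputed tag): sum = 5+21+16+92+92+242 = 468; mod 256 = 212 → d4.
Recomputed tag = d4; claimed = 66 → mismatch.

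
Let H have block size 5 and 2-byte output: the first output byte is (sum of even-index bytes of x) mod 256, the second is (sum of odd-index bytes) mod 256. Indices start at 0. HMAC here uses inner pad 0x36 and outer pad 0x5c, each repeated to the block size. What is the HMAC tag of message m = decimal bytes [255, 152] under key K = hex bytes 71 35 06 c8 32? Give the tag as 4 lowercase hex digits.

f510

Key hex bytes 71 35 06 c8 32 is exactly B = 5 bytes: K' = 71 35 06 c8 32.
K' ⊕ ipad = 47 03 30 fe 04.  K' ⊕ opad = 2d 69 5a 94 6e.
Inner input = (K'⊕ipad) ∥ m = 47 03 30 fe 04 ∥ ff 98.
Inner hash: even-index sum = 275 mod 256 = 19; odd-index sum = 512 mod 256 = 0 → 13 00.
Outer input = (K'⊕opad) ∥ inner = 2d 69 5a 94 6e ∥ 13 00.
Outer hash (tag): even-index sum = 245 mod 256 = 245; odd-index sum = 272 mod 256 = 16 → f5 10.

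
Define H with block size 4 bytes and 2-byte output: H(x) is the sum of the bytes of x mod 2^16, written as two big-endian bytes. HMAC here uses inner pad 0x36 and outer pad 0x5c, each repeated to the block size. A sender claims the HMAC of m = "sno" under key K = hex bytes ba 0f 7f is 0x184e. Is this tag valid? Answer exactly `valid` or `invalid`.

invalid

Key hex bytes ba 0f 7f is 3 bytes ≤ B = 4; zero-pad to 4 bytes: K' = ba 0f 7f 00.
K' ⊕ ipad = 8c 39 49 36; K' ⊕ opad = e6 53 23 5c.
Inner hash: sum = 140+57+73+54+115+110+111 = 660 → 02 94.
Outer hash (recomputed tag): sum = 230+83+35+92+2+148 = 590 → 02 4e.
Recomputed tag = 024e; claimed = 184e → mismatch.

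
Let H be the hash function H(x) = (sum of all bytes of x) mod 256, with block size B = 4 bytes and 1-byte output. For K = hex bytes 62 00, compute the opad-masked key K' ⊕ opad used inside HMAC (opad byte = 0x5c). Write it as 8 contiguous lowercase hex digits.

3e5c5c5c

Key hex bytes 62 00 is 2 bytes ≤ B = 4; zero-pad to 4 bytes: K' = 62 00 00 00.
XOR each byte with 0x5c: 62⊕5c=3e, 00⊕5c=5c, 00⊕5c=5c, 00⊕5c=5c.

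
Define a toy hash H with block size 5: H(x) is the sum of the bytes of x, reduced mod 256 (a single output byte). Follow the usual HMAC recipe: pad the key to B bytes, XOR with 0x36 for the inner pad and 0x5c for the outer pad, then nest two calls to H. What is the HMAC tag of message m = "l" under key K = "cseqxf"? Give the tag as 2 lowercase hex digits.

46

Key "cseqxf" = 63 73 65 71 78 66 is 6 bytes > B = 5, so hash it first: H(key) = 8a, then zero-pad to 5 bytes: K' = 8a 00 00 00 00.
K' ⊕ ipad = bc 36 36 36 36.  K' ⊕ opad = d6 5c 5c 5c 5c.
Inner input = (K'⊕ipad) ∥ m = bc 36 36 36 36 ∥ 6c.
Inner hash: sum = 188+54+54+54+54+108 = 512; mod 256 = 0 → 00.
Outer input = (K'⊕opad) ∥ inner = d6 5c 5c 5c 5c ∥ 00.
Outer hash (tag): sum = 214+92+92+92+92+0 = 582; mod 256 = 70 → 46.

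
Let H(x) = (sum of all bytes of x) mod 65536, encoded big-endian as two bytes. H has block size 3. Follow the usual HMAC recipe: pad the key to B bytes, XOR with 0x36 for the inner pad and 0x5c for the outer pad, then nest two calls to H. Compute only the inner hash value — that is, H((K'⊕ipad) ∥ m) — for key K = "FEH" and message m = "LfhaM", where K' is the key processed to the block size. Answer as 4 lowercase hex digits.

0329

Key "FEH" = 46 45 48 is exactly B = 3 bytes: K' = 46 45 48.
K' ⊕ ipad = 70 73 7e.
Inner input = 70 73 7e ∥ 4c 66 68 61 4d.
Inner hash: sum = 112+115+126+76+102+104+97+77 = 809 → 03 29.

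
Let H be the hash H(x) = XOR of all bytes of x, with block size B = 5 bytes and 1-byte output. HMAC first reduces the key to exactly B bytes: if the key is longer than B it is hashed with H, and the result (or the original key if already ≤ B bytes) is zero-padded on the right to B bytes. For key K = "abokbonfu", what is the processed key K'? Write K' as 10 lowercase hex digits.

|K| = 9 > B = 5, so first hash the key.
H(K): XOR 61⊕62⊕6f⊕6b⊕62⊕6f⊕6e⊕66⊕75 = 77.
Zero-pad H(K) = 77 to 5 bytes: K' = 77 00 00 00 00.

7700000000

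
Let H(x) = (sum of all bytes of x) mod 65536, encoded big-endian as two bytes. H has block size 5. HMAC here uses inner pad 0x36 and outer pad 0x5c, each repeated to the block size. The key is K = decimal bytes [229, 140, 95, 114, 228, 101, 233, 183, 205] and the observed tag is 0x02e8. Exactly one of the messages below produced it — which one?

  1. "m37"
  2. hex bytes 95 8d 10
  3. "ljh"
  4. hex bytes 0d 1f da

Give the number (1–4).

2

Key decimal bytes [229, 140, 95, 114, 228, 101, 233, 183, 205] = e5 8c 5f 72 e4 65 e9 b7 cd is 9 bytes > B = 5, so hash it first: H(key) = 05 f8, then zero-pad to 5 bytes: K' = 05 f8 00 00 00.
K' ⊕ ipad = 33 ce 36 36 36; K' ⊕ opad = 59 a4 5c 5c 5c.
m1: inner = H(33 ce 36 36 36 6d 33 37) = 02 7a; tag = H(59 a4 5c 5c 5c 02 7a) = 028d
m2: inner = H(33 ce 36 36 36 95 8d 10) = 02 d5; tag = H(59 a4 5c 5c 5c 02 d5) = 02e8 ← matches
m3: inner = H(33 ce 36 36 36 6c 6a 68) = 02 e1; tag = H(59 a4 5c 5c 5c 02 e1) = 02f4
m4: inner = H(33 ce 36 36 36 0d 1f da) = 02 a9; tag = H(59 a4 5c 5c 5c 02 a9) = 02bc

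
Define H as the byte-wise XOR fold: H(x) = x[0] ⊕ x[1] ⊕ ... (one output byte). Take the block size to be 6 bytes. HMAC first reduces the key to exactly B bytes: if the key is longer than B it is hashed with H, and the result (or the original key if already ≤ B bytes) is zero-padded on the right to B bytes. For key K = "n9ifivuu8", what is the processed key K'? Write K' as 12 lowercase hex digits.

|K| = 9 > B = 6, so first hash the key.
H(K): XOR 6e⊕39⊕69⊕66⊕69⊕76⊕75⊕75⊕38 = 7f.
Zero-pad H(K) = 7f to 6 bytes: K' = 7f 00 00 00 00 00.

7f0000000000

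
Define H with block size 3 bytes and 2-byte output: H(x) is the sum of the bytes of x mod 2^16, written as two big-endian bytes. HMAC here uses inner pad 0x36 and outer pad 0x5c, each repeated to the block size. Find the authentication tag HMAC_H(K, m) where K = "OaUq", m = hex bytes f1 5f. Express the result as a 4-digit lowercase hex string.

01e1

Key "OaUq" = 4f 61 55 71 is 4 bytes > B = 3, so hash it first: H(key) = 01 76, then zero-pad to 3 bytes: K' = 01 76 00.
K' ⊕ ipad = 37 40 36.  K' ⊕ opad = 5d 2a 5c.
Inner input = (K'⊕ipad) ∥ m = 37 40 36 ∥ f1 5f.
Inner hash: sum = 55+64+54+241+95 = 509 → 01 fd.
Outer input = (K'⊕opad) ∥ inner = 5d 2a 5c ∥ 01 fd.
Outer hash (tag): sum = 93+42+92+1+253 = 481 → 01 e1.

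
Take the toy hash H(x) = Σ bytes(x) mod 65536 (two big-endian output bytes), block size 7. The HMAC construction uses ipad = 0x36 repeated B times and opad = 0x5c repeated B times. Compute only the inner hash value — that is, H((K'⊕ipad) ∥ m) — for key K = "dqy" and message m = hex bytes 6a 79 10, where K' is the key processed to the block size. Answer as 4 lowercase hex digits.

02b3

Key "dqy" = 64 71 79 is 3 bytes ≤ B = 7; zero-pad to 7 bytes: K' = 64 71 79 00 00 00 00.
K' ⊕ ipad = 52 47 4f 36 36 36 36.
Inner input = 52 47 4f 36 36 36 36 ∥ 6a 79 10.
Inner hash: sum = 82+71+79+54+54+54+54+106+121+16 = 691 → 02 b3.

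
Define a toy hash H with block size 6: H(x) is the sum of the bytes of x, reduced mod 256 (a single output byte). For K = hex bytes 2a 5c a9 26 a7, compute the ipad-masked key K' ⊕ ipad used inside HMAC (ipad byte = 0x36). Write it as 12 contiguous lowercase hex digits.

Key hex bytes 2a 5c a9 26 a7 is 5 bytes ≤ B = 6; zero-pad to 6 bytes: K' = 2a 5c a9 26 a7 00.
XOR each byte with 0x36: 2a⊕36=1c, 5c⊕36=6a, a9⊕36=9f, 26⊕36=10, a7⊕36=91, 00⊕36=36.

1c6a9f109136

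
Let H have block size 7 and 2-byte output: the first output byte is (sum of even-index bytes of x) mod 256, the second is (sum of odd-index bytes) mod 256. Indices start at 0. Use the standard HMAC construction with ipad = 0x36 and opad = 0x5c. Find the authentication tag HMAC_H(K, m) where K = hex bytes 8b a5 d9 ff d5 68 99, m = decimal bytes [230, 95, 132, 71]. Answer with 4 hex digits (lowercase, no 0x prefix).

Key hex bytes 8b a5 d9 ff d5 68 99 is exactly B = 7 bytes: K' = 8b a5 d9 ff d5 68 99.
K' ⊕ ipad = bd 93 ef c9 e3 5e af.  K' ⊕ opad = d7 f9 85 a3 89 34 c5.
Inner input = (K'⊕ipad) ∥ m = bd 93 ef c9 e3 5e af ∥ e6 5f 84 47.
Inner hash: even-index sum = 996 mod 256 = 228; odd-index sum = 804 mod 256 = 36 → e4 24.
Outer input = (K'⊕opad) ∥ inner = d7 f9 85 a3 89 34 c5 ∥ e4 24.
Outer hash (tag): even-index sum = 718 mod 256 = 206; odd-index sum = 692 mod 256 = 180 → ce b4.

ceb4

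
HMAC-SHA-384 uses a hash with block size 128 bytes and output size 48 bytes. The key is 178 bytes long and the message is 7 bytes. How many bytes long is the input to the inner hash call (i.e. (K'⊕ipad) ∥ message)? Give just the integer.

135

Key is 178 > 128 bytes, so it is hashed to 48 bytes then zero-padded to 128: |K'| = 128.
Inner input = (K'⊕ipad) ∥ m → 128 + 7 = 135 bytes.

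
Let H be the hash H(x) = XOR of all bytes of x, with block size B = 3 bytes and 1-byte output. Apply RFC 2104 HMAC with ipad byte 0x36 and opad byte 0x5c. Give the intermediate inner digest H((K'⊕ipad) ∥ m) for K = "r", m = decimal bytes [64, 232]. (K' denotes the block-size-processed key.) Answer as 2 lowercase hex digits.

ec

Key "r" = 72 is 1 byte ≤ B = 3; zero-pad to 3 bytes: K' = 72 00 00.
K' ⊕ ipad = 44 36 36.
Inner input = 44 36 36 ∥ 40 e8.
Inner hash: XOR 44⊕36⊕36⊕40⊕e8 = ec.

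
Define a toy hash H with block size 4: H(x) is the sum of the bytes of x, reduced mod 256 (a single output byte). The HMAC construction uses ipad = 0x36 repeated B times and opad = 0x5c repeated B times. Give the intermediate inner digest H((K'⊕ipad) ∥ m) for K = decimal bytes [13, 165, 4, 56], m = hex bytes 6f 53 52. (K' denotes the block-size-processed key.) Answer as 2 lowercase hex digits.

22

Key decimal bytes [13, 165, 4, 56] = 0d a5 04 38 is exactly B = 4 bytes: K' = 0d a5 04 38.
K' ⊕ ipad = 3b 93 32 0e.
Inner input = 3b 93 32 0e ∥ 6f 53 52.
Inner hash: sum = 59+147+50+14+111+83+82 = 546; mod 256 = 34 → 22.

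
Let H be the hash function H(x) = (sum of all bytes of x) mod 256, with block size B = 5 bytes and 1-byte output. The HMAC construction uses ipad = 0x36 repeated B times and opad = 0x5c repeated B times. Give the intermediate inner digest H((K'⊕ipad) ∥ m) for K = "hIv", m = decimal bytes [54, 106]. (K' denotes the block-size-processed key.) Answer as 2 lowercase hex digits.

29

Key "hIv" = 68 49 76 is 3 bytes ≤ B = 5; zero-pad to 5 bytes: K' = 68 49 76 00 00.
K' ⊕ ipad = 5e 7f 40 36 36.
Inner input = 5e 7f 40 36 36 ∥ 36 6a.
Inner hash: sum = 94+127+64+54+54+54+106 = 553; mod 256 = 41 → 29.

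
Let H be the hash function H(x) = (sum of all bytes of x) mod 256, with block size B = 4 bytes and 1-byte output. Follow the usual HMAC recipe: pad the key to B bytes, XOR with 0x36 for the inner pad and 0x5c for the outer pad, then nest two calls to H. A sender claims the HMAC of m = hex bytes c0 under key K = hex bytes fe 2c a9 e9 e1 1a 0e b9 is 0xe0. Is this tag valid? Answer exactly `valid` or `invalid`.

valid

Key hex bytes fe 2c a9 e9 e1 1a 0e b9 is 8 bytes > B = 4, so hash it first: H(key) = 7e, then zero-pad to 4 bytes: K' = 7e 00 00 00.
K' ⊕ ipad = 48 36 36 36; K' ⊕ opad = 22 5c 5c 5c.
Inner hash: sum = 72+54+54+54+192 = 426; mod 256 = 170 → aa.
Outer hash (recomputed tag): sum = 34+92+92+92+170 = 480; mod 256 = 224 → e0.
Recomputed tag = e0; claimed = e0 → match.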